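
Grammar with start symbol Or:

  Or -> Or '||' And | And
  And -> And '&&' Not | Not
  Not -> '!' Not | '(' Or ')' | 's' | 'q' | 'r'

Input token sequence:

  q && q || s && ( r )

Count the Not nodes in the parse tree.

5

[Or [Or [And [And [Not q]] && [Not q]]] || [And [And [Not s]] && [Not ( [Or [And [Not r]]] )]]]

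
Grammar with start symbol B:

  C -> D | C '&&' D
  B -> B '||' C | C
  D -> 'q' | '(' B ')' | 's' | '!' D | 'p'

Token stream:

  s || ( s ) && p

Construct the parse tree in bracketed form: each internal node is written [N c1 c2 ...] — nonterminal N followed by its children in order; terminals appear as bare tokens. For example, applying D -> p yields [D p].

[B [B [C [D s]]] || [C [C [D ( [B [C [D s]]] )]] && [D p]]]

B
B || C
C || C
D || C
s || C
s || C && D
s || D && D
s || ( B ) && D
s || ( C ) && D
s || ( D ) && D
s || ( s ) && D
s || ( s ) && p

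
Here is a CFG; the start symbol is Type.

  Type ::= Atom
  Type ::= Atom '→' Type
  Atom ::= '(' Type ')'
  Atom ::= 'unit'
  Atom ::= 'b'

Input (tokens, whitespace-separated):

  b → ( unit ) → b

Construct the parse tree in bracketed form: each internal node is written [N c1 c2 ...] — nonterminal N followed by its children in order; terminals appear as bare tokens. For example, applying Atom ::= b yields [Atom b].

Type
Atom → Type
b → Type
b → Atom → Type
b → ( Type ) → Type
b → ( Atom ) → Type
b → ( unit ) → Type
b → ( unit ) → Atom
b → ( unit ) → b

[Type [Atom b] → [Type [Atom ( [Type [Atom unit]] )] → [Type [Atom b]]]]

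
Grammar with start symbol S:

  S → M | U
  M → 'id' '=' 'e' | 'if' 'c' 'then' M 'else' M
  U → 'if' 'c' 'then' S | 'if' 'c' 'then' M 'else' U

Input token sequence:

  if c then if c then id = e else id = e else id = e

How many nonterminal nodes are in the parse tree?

[S [M if c then [M if c then [M id = e] else [M id = e]] else [M id = e]]]

6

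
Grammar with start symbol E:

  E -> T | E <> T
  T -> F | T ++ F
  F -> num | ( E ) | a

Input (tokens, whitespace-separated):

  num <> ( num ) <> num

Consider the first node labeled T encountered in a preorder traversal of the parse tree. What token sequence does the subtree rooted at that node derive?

num

[E [E [E [T [F num]]] <> [T [F ( [E [T [F num]]] )]]] <> [T [F num]]]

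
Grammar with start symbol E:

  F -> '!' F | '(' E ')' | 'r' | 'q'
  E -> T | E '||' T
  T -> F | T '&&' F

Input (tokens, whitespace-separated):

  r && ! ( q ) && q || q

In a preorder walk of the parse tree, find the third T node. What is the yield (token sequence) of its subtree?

r

[E [E [T [T [T [F r]] && [F ! [F ( [E [T [F q]]] )]]] && [F q]]] || [T [F q]]]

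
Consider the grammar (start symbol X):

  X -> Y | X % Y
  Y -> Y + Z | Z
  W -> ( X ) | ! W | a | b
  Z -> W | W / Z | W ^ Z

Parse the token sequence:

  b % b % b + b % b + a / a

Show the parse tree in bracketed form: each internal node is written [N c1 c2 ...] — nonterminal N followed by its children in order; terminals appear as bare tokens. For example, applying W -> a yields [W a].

[X [X [X [X [Y [Z [W b]]]] % [Y [Z [W b]]]] % [Y [Y [Z [W b]]] + [Z [W b]]]] % [Y [Y [Z [W b]]] + [Z [W a] / [Z [W a]]]]]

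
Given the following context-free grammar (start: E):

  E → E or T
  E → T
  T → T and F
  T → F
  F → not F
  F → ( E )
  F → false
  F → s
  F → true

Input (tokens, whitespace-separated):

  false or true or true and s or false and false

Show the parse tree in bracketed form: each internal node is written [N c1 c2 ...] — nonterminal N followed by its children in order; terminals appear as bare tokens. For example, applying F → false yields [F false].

E
E or T
E or T or T
E or T or T or T
T or T or T or T
F or T or T or T
false or T or T or T
false or F or T or T
false or true or T or T
false or true or T and F or T
false or true or F and F or T
false or true or true and F or T
false or true or true and s or T
false or true or true and s or T and F
false or true or true and s or F and F
false or true or true and s or false and F
false or true or true and s or false and false

[E [E [E [E [T [F false]]] or [T [F true]]] or [T [T [F true]] and [F s]]] or [T [T [F false]] and [F false]]]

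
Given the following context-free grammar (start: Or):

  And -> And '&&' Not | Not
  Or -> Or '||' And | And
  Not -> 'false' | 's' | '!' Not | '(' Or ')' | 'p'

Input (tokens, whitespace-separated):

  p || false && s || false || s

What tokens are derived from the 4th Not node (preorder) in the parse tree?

[Or [Or [Or [Or [And [Not p]]] || [And [And [Not false]] && [Not s]]] || [And [Not false]]] || [And [Not s]]]

false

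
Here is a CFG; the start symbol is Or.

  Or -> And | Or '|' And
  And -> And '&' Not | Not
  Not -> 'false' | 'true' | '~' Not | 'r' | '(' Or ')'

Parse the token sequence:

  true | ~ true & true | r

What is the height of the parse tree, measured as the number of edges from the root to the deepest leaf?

6

[Or [Or [Or [And [Not true]]] | [And [And [Not ~ [Not true]]] & [Not true]]] | [And [Not r]]]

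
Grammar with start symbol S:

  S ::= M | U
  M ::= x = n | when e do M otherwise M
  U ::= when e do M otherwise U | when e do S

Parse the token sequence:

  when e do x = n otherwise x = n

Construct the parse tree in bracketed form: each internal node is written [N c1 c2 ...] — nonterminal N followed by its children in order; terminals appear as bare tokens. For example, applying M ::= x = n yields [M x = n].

S
M
when e do M otherwise M
when e do x = n otherwise M
when e do x = n otherwise x = n

[S [M when e do [M x = n] otherwise [M x = n]]]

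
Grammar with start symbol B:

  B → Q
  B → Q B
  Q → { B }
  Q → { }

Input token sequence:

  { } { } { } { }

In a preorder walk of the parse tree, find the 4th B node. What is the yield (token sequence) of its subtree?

{ }

[B [Q { }] [B [Q { }] [B [Q { }] [B [Q { }]]]]]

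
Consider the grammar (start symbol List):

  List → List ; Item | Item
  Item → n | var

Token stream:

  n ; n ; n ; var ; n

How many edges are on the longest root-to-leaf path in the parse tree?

[List [List [List [List [List [Item n]] ; [Item n]] ; [Item n]] ; [Item var]] ; [Item n]]

6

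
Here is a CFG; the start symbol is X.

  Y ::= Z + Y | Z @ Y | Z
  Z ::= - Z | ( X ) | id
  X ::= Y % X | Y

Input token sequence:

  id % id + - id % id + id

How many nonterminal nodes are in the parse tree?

14

[X [Y [Z id]] % [X [Y [Z id] + [Y [Z - [Z id]]]] % [X [Y [Z id] + [Y [Z id]]]]]]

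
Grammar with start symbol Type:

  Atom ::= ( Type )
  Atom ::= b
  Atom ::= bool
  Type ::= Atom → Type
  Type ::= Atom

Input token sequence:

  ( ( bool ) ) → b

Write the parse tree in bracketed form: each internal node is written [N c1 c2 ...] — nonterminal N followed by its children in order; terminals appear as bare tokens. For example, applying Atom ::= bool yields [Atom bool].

Type
Atom → Type
( Type ) → Type
( Atom ) → Type
( ( Type ) ) → Type
( ( Atom ) ) → Type
( ( bool ) ) → Type
( ( bool ) ) → Atom
( ( bool ) ) → b

[Type [Atom ( [Type [Atom ( [Type [Atom bool]] )]] )] → [Type [Atom b]]]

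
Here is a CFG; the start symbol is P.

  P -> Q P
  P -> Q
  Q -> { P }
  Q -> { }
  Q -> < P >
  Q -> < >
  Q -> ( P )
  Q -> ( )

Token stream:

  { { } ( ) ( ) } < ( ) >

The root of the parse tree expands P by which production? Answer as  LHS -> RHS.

[P [Q { [P [Q { }] [P [Q ( )] [P [Q ( )]]]] }] [P [Q < [P [Q ( )]] >]]]

P -> Q P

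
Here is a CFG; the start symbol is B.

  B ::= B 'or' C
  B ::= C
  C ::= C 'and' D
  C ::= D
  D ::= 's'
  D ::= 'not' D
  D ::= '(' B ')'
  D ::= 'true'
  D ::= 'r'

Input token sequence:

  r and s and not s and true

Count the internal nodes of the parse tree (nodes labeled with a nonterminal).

[B [C [C [C [C [D r]] and [D s]] and [D not [D s]]] and [D true]]]

10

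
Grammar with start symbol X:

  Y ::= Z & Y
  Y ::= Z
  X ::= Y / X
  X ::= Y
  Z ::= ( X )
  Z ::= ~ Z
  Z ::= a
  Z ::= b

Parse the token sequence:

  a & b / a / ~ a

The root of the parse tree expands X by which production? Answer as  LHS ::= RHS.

X ::= Y / X

[X [Y [Z a] & [Y [Z b]]] / [X [Y [Z a]] / [X [Y [Z ~ [Z a]]]]]]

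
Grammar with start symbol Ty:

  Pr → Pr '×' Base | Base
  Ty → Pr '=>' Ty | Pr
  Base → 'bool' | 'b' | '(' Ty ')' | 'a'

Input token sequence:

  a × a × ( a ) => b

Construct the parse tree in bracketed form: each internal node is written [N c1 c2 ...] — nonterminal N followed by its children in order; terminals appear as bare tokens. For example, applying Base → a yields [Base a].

[Ty [Pr [Pr [Pr [Base a]] × [Base a]] × [Base ( [Ty [Pr [Base a]]] )]] => [Ty [Pr [Base b]]]]

Ty
Pr => Ty
Pr × Base => Ty
Pr × Base × Base => Ty
Base × Base × Base => Ty
a × Base × Base => Ty
a × a × Base => Ty
a × a × ( Ty ) => Ty
a × a × ( Pr ) => Ty
a × a × ( Base ) => Ty
a × a × ( a ) => Ty
a × a × ( a ) => Pr
a × a × ( a ) => Base
a × a × ( a ) => b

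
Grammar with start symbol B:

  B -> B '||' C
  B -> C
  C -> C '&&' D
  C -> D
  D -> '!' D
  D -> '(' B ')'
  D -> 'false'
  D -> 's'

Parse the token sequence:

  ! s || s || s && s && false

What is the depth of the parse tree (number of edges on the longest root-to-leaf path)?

[B [B [B [C [D ! [D s]]]] || [C [D s]]] || [C [C [C [D s]] && [D s]] && [D false]]]

6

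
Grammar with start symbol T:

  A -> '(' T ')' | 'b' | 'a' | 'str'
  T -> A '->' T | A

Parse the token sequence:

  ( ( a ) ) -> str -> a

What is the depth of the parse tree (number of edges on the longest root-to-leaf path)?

[T [A ( [T [A ( [T [A a]] )]] )] -> [T [A str] -> [T [A a]]]]

6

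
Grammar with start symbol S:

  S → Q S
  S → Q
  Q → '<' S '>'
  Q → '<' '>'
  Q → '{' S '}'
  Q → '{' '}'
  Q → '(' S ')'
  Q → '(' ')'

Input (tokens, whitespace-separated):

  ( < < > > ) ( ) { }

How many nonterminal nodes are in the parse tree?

10

[S [Q ( [S [Q < [S [Q < >]] >]] )] [S [Q ( )] [S [Q { }]]]]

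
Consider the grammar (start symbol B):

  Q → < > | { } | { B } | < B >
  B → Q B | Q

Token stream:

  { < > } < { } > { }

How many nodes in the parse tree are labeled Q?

5

[B [Q { [B [Q < >]] }] [B [Q < [B [Q { }]] >] [B [Q { }]]]]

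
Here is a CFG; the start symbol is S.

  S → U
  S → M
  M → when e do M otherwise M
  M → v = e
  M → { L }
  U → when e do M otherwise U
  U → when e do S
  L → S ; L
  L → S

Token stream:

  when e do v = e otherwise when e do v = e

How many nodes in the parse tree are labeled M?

2

[S [U when e do [M v = e] otherwise [U when e do [S [M v = e]]]]]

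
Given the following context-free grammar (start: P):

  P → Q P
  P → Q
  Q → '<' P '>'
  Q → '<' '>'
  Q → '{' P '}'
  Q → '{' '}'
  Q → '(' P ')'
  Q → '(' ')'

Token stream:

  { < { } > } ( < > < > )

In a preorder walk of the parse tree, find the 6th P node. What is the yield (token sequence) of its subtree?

[P [Q { [P [Q < [P [Q { }]] >]] }] [P [Q ( [P [Q < >] [P [Q < >]]] )]]]

< >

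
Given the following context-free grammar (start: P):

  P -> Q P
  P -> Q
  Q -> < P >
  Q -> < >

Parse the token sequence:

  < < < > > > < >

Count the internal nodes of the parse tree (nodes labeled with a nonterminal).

[P [Q < [P [Q < [P [Q < >]] >]] >] [P [Q < >]]]

8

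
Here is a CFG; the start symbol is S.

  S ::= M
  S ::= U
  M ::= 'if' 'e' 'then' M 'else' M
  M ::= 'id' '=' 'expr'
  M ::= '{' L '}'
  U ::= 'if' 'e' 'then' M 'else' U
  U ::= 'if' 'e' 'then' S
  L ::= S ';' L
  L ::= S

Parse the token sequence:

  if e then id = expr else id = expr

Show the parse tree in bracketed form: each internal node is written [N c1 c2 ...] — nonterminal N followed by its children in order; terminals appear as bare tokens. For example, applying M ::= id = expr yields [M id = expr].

S
M
if e then M else M
if e then id = expr else M
if e then id = expr else id = expr

[S [M if e then [M id = expr] else [M id = expr]]]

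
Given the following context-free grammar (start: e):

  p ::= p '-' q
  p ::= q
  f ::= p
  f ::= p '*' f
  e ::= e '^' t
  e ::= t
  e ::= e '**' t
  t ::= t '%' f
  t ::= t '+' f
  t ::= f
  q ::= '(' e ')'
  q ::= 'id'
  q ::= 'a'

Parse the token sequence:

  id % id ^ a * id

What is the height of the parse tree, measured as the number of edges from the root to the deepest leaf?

7

[e [e [t [t [f [p [q id]]]] % [f [p [q id]]]]] ^ [t [f [p [q a]] * [f [p [q id]]]]]]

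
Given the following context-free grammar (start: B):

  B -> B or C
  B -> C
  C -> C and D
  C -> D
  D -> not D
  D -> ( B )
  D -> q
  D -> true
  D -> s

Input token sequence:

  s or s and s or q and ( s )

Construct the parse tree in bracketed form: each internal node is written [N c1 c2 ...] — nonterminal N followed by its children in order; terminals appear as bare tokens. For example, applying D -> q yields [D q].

B
B or C
B or C or C
C or C or C
D or C or C
s or C or C
s or C and D or C
s or D and D or C
s or s and D or C
s or s and s or C
s or s and s or C and D
s or s and s or D and D
s or s and s or q and D
s or s and s or q and ( B )
s or s and s or q and ( C )
s or s and s or q and ( D )
s or s and s or q and ( s )

[B [B [B [C [D s]]] or [C [C [D s]] and [D s]]] or [C [C [D q]] and [D ( [B [C [D s]]] )]]]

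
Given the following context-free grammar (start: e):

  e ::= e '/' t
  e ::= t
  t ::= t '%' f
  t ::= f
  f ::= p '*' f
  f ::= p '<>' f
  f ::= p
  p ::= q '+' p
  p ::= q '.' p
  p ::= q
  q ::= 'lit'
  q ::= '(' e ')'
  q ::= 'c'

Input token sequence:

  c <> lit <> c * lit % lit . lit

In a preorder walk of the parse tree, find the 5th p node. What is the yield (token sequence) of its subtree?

lit . lit

[e [t [t [f [p [q c]] <> [f [p [q lit]] <> [f [p [q c]] * [f [p [q lit]]]]]]] % [f [p [q lit] . [p [q lit]]]]]]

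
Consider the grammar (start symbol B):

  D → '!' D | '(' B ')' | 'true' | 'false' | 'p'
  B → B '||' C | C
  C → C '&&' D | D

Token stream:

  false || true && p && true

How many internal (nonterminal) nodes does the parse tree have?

10

[B [B [C [D false]]] || [C [C [C [D true]] && [D p]] && [D true]]]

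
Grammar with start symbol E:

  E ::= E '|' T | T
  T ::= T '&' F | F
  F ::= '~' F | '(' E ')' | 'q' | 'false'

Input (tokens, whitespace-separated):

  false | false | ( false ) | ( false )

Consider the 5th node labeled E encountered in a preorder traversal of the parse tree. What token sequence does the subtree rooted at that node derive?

false

[E [E [E [E [T [F false]]] | [T [F false]]] | [T [F ( [E [T [F false]]] )]]] | [T [F ( [E [T [F false]]] )]]]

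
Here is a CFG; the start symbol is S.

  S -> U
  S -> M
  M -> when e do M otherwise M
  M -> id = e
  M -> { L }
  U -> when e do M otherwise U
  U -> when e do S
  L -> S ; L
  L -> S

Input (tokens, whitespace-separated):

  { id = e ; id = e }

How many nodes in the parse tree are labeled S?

[S [M { [L [S [M id = e]] ; [L [S [M id = e]]]] }]]

3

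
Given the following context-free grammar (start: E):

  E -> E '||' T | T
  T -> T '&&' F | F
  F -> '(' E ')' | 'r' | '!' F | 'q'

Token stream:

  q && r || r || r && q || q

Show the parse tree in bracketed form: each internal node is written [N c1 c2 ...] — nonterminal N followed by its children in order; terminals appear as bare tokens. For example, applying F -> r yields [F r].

E
E || T
E || T || T
E || T || T || T
T || T || T || T
T && F || T || T || T
F && F || T || T || T
q && F || T || T || T
q && r || T || T || T
q && r || F || T || T
q && r || r || T || T
q && r || r || T && F || T
q && r || r || F && F || T
q && r || r || r && F || T
q && r || r || r && q || T
q && r || r || r && q || F
q && r || r || r && q || q

[E [E [E [E [T [T [F q]] && [F r]]] || [T [F r]]] || [T [T [F r]] && [F q]]] || [T [F q]]]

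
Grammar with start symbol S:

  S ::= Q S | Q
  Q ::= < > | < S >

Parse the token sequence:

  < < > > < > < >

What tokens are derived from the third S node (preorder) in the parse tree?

[S [Q < [S [Q < >]] >] [S [Q < >] [S [Q < >]]]]

< > < >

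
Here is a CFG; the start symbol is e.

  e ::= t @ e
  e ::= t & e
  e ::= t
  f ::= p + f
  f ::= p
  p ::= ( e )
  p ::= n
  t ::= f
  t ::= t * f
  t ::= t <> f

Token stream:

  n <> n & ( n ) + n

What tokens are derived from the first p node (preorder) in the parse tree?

[e [t [t [f [p n]]] <> [f [p n]]] & [e [t [f [p ( [e [t [f [p n]]]] )] + [f [p n]]]]]]

n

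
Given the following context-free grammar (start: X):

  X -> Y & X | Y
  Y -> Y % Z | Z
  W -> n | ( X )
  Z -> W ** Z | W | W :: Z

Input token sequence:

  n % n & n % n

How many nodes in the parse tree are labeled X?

2

[X [Y [Y [Z [W n]]] % [Z [W n]]] & [X [Y [Y [Z [W n]]] % [Z [W n]]]]]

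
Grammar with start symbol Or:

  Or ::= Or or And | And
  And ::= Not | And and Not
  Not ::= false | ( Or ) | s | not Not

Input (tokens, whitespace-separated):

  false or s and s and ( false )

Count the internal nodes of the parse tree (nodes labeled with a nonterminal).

[Or [Or [And [Not false]]] or [And [And [And [Not s]] and [Not s]] and [Not ( [Or [And [Not false]]] )]]]

13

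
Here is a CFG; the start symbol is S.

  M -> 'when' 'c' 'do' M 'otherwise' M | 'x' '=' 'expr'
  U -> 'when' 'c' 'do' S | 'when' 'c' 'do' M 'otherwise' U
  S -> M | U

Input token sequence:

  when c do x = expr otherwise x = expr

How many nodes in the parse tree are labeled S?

1

[S [M when c do [M x = expr] otherwise [M x = expr]]]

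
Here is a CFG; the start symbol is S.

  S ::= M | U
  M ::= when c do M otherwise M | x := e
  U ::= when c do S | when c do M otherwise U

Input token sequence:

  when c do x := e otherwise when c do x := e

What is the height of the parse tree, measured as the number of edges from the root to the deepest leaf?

[S [U when c do [M x := e] otherwise [U when c do [S [M x := e]]]]]

5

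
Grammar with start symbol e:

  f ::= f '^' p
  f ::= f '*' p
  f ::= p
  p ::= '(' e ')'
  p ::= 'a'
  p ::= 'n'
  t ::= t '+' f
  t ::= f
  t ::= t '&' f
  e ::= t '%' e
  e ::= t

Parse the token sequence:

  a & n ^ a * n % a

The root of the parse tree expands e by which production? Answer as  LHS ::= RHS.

e ::= t '%' e

[e [t [t [f [p a]]] & [f [f [f [p n]] ^ [p a]] * [p n]]] % [e [t [f [p a]]]]]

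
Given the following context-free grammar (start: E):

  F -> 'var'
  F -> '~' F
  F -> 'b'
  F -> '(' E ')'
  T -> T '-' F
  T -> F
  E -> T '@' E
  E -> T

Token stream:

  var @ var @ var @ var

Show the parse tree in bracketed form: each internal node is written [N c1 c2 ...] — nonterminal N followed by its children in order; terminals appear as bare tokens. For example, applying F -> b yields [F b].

[E [T [F var]] @ [E [T [F var]] @ [E [T [F var]] @ [E [T [F var]]]]]]

E
T @ E
F @ E
var @ E
var @ T @ E
var @ F @ E
var @ var @ E
var @ var @ T @ E
var @ var @ F @ E
var @ var @ var @ E
var @ var @ var @ T
var @ var @ var @ F
var @ var @ var @ var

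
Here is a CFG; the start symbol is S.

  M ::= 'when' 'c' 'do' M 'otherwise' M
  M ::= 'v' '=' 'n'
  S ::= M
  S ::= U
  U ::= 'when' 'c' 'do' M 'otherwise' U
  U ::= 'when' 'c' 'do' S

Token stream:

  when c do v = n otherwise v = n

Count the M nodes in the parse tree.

[S [M when c do [M v = n] otherwise [M v = n]]]

3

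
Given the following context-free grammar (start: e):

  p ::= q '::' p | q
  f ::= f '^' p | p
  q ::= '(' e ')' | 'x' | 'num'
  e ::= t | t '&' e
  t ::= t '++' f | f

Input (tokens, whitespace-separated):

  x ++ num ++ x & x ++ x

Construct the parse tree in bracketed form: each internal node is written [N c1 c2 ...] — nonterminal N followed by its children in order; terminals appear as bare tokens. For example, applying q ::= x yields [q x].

e
t & e
t ++ f & e
t ++ f ++ f & e
f ++ f ++ f & e
p ++ f ++ f & e
q ++ f ++ f & e
x ++ f ++ f & e
x ++ p ++ f & e
x ++ q ++ f & e
x ++ num ++ f & e
x ++ num ++ p & e
x ++ num ++ q & e
x ++ num ++ x & e
x ++ num ++ x & t
x ++ num ++ x & t ++ f
x ++ num ++ x & f ++ f
x ++ num ++ x & p ++ f
x ++ num ++ x & q ++ f
x ++ num ++ x & x ++ f
x ++ num ++ x & x ++ p
x ++ num ++ x & x ++ q
x ++ num ++ x & x ++ x

[e [t [t [t [f [p [q x]]]] ++ [f [p [q num]]]] ++ [f [p [q x]]]] & [e [t [t [f [p [q x]]]] ++ [f [p [q x]]]]]]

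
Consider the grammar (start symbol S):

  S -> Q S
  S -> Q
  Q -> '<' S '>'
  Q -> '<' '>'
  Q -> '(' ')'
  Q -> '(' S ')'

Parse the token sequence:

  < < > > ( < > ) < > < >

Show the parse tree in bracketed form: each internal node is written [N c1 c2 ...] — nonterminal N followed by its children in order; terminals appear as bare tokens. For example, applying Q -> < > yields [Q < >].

S
Q S
< S > S
< Q > S
< < > > S
< < > > Q S
< < > > ( S ) S
< < > > ( Q ) S
< < > > ( < > ) S
< < > > ( < > ) Q S
< < > > ( < > ) < > S
< < > > ( < > ) < > Q
< < > > ( < > ) < > < >

[S [Q < [S [Q < >]] >] [S [Q ( [S [Q < >]] )] [S [Q < >] [S [Q < >]]]]]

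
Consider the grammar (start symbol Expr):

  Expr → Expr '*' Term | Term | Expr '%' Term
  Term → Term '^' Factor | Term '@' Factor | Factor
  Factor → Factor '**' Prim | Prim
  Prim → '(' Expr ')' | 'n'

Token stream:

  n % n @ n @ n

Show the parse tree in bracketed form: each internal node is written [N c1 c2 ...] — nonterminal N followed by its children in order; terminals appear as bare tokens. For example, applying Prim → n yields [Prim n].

Expr
Expr % Term
Term % Term
Factor % Term
Prim % Term
n % Term
n % Term @ Factor
n % Term @ Factor @ Factor
n % Factor @ Factor @ Factor
n % Prim @ Factor @ Factor
n % n @ Factor @ Factor
n % n @ Prim @ Factor
n % n @ n @ Factor
n % n @ n @ Prim
n % n @ n @ n

[Expr [Expr [Term [Factor [Prim n]]]] % [Term [Term [Term [Factor [Prim n]]] @ [Factor [Prim n]]] @ [Factor [Prim n]]]]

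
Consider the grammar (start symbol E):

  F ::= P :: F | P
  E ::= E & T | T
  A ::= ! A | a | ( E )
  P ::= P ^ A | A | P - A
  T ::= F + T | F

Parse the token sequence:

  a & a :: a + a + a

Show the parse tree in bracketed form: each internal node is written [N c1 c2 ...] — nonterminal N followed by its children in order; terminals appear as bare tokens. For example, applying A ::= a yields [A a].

E
E & T
T & T
F & T
P & T
A & T
a & T
a & F + T
a & P :: F + T
a & A :: F + T
a & a :: F + T
a & a :: P + T
a & a :: A + T
a & a :: a + T
a & a :: a + F + T
a & a :: a + P + T
a & a :: a + A + T
a & a :: a + a + T
a & a :: a + a + F
a & a :: a + a + P
a & a :: a + a + A
a & a :: a + a + a

[E [E [T [F [P [A a]]]]] & [T [F [P [A a]] :: [F [P [A a]]]] + [T [F [P [A a]]] + [T [F [P [A a]]]]]]]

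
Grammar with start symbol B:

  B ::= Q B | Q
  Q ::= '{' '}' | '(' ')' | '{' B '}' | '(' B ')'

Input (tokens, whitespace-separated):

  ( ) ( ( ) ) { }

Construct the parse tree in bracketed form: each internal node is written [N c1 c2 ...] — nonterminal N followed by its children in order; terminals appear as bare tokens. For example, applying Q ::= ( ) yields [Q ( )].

[B [Q ( )] [B [Q ( [B [Q ( )]] )] [B [Q { }]]]]

B
Q B
( ) B
( ) Q B
( ) ( B ) B
( ) ( Q ) B
( ) ( ( ) ) B
( ) ( ( ) ) Q
( ) ( ( ) ) { }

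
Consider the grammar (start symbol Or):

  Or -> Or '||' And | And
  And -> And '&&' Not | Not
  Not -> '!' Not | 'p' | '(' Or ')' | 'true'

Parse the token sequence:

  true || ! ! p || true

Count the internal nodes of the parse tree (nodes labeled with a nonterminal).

11

[Or [Or [Or [And [Not true]]] || [And [Not ! [Not ! [Not p]]]]] || [And [Not true]]]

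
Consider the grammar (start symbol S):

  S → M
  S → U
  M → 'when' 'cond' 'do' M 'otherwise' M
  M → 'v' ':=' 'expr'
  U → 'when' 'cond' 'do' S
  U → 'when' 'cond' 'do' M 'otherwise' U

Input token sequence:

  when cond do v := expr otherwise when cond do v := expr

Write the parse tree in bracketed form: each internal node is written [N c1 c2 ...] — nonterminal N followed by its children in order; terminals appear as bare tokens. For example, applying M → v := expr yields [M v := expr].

[S [U when cond do [M v := expr] otherwise [U when cond do [S [M v := expr]]]]]

S
U
when cond do M otherwise U
when cond do v := expr otherwise U
when cond do v := expr otherwise when cond do S
when cond do v := expr otherwise when cond do M
when cond do v := expr otherwise when cond do v := expr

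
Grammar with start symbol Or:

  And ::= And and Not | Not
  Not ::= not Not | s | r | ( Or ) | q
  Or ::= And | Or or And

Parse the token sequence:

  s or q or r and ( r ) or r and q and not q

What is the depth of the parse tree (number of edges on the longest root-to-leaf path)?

[Or [Or [Or [Or [And [Not s]]] or [And [Not q]]] or [And [And [Not r]] and [Not ( [Or [And [Not r]]] )]]] or [And [And [And [Not r]] and [Not q]] and [Not not [Not q]]]]

7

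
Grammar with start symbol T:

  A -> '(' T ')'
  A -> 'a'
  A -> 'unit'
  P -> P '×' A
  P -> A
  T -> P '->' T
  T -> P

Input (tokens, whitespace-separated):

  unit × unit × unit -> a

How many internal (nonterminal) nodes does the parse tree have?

10

[T [P [P [P [A unit]] × [A unit]] × [A unit]] -> [T [P [A a]]]]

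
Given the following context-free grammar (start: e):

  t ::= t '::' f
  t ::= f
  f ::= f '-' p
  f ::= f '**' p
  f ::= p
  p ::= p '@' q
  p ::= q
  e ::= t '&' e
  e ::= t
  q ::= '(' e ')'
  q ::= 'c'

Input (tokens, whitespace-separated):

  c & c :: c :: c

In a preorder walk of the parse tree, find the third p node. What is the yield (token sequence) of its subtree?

[e [t [f [p [q c]]]] & [e [t [t [t [f [p [q c]]]] :: [f [p [q c]]]] :: [f [p [q c]]]]]]

c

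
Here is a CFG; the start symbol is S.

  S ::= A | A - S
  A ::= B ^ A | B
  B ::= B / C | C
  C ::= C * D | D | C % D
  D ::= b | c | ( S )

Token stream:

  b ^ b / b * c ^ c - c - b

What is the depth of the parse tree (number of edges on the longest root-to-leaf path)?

[S [A [B [C [D b]]] ^ [A [B [B [C [D b]]] / [C [C [D b]] * [D c]]] ^ [A [B [C [D c]]]]]] - [S [A [B [C [D c]]]] - [S [A [B [C [D b]]]]]]]

7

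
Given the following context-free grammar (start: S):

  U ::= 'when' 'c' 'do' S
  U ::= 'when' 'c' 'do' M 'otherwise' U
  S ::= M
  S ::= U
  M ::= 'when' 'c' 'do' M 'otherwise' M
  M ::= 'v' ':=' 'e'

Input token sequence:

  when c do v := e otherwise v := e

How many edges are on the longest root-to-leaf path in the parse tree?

[S [M when c do [M v := e] otherwise [M v := e]]]

3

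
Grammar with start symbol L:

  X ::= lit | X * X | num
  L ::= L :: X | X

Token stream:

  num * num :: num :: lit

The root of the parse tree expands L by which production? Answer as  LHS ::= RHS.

[L [L [L [X [X num] * [X num]]] :: [X num]] :: [X lit]]

L ::= L :: X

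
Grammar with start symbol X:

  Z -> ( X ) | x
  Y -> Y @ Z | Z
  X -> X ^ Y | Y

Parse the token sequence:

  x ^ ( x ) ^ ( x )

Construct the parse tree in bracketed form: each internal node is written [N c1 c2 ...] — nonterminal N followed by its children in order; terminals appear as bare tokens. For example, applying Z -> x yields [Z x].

[X [X [X [Y [Z x]]] ^ [Y [Z ( [X [Y [Z x]]] )]]] ^ [Y [Z ( [X [Y [Z x]]] )]]]

X
X ^ Y
X ^ Y ^ Y
Y ^ Y ^ Y
Z ^ Y ^ Y
x ^ Y ^ Y
x ^ Z ^ Y
x ^ ( X ) ^ Y
x ^ ( Y ) ^ Y
x ^ ( Z ) ^ Y
x ^ ( x ) ^ Y
x ^ ( x ) ^ Z
x ^ ( x ) ^ ( X )
x ^ ( x ) ^ ( Y )
x ^ ( x ) ^ ( Z )
x ^ ( x ) ^ ( x )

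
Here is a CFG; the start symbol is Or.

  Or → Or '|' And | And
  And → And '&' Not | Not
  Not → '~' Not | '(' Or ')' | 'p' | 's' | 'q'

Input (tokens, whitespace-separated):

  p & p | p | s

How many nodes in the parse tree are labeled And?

4

[Or [Or [Or [And [And [Not p]] & [Not p]]] | [And [Not p]]] | [And [Not s]]]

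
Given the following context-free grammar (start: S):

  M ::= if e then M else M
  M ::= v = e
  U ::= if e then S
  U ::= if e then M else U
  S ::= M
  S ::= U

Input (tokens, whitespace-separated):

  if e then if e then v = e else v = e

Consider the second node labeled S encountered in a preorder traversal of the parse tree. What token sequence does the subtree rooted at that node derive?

[S [U if e then [S [M if e then [M v = e] else [M v = e]]]]]

if e then v = e else v = e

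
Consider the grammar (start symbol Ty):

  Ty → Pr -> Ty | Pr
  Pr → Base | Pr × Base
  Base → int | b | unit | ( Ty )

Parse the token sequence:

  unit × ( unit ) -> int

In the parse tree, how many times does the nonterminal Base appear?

[Ty [Pr [Pr [Base unit]] × [Base ( [Ty [Pr [Base unit]]] )]] -> [Ty [Pr [Base int]]]]

4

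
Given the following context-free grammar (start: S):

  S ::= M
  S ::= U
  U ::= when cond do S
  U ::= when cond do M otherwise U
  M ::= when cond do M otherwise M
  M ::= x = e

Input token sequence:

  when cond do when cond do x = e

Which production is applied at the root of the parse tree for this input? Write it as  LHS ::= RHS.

S ::= U

[S [U when cond do [S [U when cond do [S [M x = e]]]]]]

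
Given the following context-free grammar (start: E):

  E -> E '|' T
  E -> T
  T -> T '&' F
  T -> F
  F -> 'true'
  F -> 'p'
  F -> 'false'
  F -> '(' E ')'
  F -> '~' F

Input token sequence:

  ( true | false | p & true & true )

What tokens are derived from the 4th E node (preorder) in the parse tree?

[E [T [F ( [E [E [E [T [F true]]] | [T [F false]]] | [T [T [T [F p]] & [F true]] & [F true]]] )]]]

true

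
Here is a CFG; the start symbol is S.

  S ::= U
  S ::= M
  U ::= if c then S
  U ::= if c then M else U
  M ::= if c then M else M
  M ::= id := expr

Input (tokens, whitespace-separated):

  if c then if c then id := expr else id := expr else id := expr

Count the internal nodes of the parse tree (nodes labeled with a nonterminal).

[S [M if c then [M if c then [M id := expr] else [M id := expr]] else [M id := expr]]]

6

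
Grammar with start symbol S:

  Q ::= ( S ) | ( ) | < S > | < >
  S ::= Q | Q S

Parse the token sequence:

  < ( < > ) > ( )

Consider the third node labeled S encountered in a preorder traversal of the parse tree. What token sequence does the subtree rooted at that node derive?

[S [Q < [S [Q ( [S [Q < >]] )]] >] [S [Q ( )]]]

< >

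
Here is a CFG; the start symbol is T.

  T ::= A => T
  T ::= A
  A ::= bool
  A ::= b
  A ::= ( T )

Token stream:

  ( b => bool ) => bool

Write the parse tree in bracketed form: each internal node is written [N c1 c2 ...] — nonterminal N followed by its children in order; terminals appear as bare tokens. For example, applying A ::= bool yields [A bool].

[T [A ( [T [A b] => [T [A bool]]] )] => [T [A bool]]]

T
A => T
( T ) => T
( A => T ) => T
( b => T ) => T
( b => A ) => T
( b => bool ) => T
( b => bool ) => A
( b => bool ) => bool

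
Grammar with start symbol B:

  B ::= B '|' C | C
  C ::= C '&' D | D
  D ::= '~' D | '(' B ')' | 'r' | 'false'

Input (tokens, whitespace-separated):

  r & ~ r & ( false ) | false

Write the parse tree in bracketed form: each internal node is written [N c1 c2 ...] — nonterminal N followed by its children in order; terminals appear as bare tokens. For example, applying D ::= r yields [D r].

[B [B [C [C [C [D r]] & [D ~ [D r]]] & [D ( [B [C [D false]]] )]]] | [C [D false]]]

B
B | C
C | C
C & D | C
C & D & D | C
D & D & D | C
r & D & D | C
r & ~ D & D | C
r & ~ r & D | C
r & ~ r & ( B ) | C
r & ~ r & ( C ) | C
r & ~ r & ( D ) | C
r & ~ r & ( false ) | C
r & ~ r & ( false ) | D
r & ~ r & ( false ) | false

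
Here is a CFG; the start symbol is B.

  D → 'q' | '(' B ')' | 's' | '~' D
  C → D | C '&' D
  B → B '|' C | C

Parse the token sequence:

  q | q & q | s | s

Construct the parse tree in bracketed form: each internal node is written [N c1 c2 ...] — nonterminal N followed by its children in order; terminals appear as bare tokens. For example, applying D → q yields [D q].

[B [B [B [B [C [D q]]] | [C [C [D q]] & [D q]]] | [C [D s]]] | [C [D s]]]

B
B | C
B | C | C
B | C | C | C
C | C | C | C
D | C | C | C
q | C | C | C
q | C & D | C | C
q | D & D | C | C
q | q & D | C | C
q | q & q | C | C
q | q & q | D | C
q | q & q | s | C
q | q & q | s | D
q | q & q | s | s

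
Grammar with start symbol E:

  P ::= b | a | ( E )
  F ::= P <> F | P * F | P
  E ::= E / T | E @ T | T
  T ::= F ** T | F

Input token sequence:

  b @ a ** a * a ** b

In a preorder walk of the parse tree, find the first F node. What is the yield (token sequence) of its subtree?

b

[E [E [T [F [P b]]]] @ [T [F [P a]] ** [T [F [P a] * [F [P a]]] ** [T [F [P b]]]]]]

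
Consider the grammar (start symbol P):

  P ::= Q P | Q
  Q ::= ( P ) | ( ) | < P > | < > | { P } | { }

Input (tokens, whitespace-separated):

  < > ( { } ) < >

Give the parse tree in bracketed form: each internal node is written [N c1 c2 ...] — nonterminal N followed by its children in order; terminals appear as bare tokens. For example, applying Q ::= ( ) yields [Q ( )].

P
Q P
< > P
< > Q P
< > ( P ) P
< > ( Q ) P
< > ( { } ) P
< > ( { } ) Q
< > ( { } ) < >

[P [Q < >] [P [Q ( [P [Q { }]] )] [P [Q < >]]]]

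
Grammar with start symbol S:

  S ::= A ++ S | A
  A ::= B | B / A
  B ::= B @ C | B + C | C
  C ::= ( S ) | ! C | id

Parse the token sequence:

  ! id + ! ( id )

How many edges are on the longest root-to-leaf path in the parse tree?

9

[S [A [B [B [C ! [C id]]] + [C ! [C ( [S [A [B [C id]]]] )]]]]]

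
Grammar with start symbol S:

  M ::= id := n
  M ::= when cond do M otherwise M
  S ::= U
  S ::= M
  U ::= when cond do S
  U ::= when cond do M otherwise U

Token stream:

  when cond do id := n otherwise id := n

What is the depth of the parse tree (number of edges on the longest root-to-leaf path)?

[S [M when cond do [M id := n] otherwise [M id := n]]]

3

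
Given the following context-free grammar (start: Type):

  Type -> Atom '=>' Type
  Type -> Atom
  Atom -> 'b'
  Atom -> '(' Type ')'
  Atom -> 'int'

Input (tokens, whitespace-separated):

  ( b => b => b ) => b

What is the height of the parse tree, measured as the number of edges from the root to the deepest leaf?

6

[Type [Atom ( [Type [Atom b] => [Type [Atom b] => [Type [Atom b]]]] )] => [Type [Atom b]]]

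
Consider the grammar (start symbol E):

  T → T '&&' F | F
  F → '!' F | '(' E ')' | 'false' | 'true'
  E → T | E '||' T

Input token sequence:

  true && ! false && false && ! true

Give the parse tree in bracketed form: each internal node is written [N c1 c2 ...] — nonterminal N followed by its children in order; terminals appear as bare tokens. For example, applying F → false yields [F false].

E
T
T && F
T && F && F
T && F && F && F
F && F && F && F
true && F && F && F
true && ! F && F && F
true && ! false && F && F
true && ! false && false && F
true && ! false && false && ! F
true && ! false && false && ! true

[E [T [T [T [T [F true]] && [F ! [F false]]] && [F false]] && [F ! [F true]]]]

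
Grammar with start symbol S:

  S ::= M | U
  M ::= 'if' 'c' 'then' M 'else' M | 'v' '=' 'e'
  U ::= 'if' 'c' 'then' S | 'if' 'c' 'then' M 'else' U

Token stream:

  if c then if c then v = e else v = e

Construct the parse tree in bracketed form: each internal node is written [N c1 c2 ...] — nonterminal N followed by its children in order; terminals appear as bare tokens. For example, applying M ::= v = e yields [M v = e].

S
U
if c then S
if c then M
if c then if c then M else M
if c then if c then v = e else M
if c then if c then v = e else v = e

[S [U if c then [S [M if c then [M v = e] else [M v = e]]]]]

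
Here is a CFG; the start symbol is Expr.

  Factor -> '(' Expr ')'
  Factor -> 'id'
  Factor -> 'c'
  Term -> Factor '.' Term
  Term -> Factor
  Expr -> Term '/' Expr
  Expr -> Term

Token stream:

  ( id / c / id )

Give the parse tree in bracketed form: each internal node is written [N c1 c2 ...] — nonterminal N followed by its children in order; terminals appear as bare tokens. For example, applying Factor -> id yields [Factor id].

Expr
Term
Factor
( Expr )
( Term / Expr )
( Factor / Expr )
( id / Expr )
( id / Term / Expr )
( id / Factor / Expr )
( id / c / Expr )
( id / c / Term )
( id / c / Factor )
( id / c / id )

[Expr [Term [Factor ( [Expr [Term [Factor id]] / [Expr [Term [Factor c]] / [Expr [Term [Factor id]]]]] )]]]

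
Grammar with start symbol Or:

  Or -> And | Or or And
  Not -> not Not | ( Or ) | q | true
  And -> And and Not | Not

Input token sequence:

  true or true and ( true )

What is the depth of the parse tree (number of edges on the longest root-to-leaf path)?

6

[Or [Or [And [Not true]]] or [And [And [Not true]] and [Not ( [Or [And [Not true]]] )]]]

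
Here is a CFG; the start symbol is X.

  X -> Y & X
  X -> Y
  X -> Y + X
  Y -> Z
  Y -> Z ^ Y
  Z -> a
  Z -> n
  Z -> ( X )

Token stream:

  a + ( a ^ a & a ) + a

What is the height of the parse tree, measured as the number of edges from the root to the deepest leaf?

8

[X [Y [Z a]] + [X [Y [Z ( [X [Y [Z a] ^ [Y [Z a]]] & [X [Y [Z a]]]] )]] + [X [Y [Z a]]]]]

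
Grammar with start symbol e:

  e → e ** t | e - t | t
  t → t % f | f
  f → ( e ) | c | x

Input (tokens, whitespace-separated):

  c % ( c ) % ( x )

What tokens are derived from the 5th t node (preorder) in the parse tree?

[e [t [t [t [f c]] % [f ( [e [t [f c]]] )]] % [f ( [e [t [f x]]] )]]]

x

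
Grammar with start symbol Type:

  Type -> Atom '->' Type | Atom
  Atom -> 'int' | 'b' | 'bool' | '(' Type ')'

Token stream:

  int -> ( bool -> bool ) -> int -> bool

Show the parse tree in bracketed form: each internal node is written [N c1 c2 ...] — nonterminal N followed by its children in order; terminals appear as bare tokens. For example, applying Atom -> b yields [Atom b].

Type
Atom -> Type
int -> Type
int -> Atom -> Type
int -> ( Type ) -> Type
int -> ( Atom -> Type ) -> Type
int -> ( bool -> Type ) -> Type
int -> ( bool -> Atom ) -> Type
int -> ( bool -> bool ) -> Type
int -> ( bool -> bool ) -> Atom -> Type
int -> ( bool -> bool ) -> int -> Type
int -> ( bool -> bool ) -> int -> Atom
int -> ( bool -> bool ) -> int -> bool

[Type [Atom int] -> [Type [Atom ( [Type [Atom bool] -> [Type [Atom bool]]] )] -> [Type [Atom int] -> [Type [Atom bool]]]]]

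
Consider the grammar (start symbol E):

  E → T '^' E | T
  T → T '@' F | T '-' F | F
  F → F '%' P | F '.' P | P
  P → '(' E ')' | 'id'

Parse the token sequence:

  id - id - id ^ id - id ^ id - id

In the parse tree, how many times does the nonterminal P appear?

[E [T [T [T [F [P id]]] - [F [P id]]] - [F [P id]]] ^ [E [T [T [F [P id]]] - [F [P id]]] ^ [E [T [T [F [P id]]] - [F [P id]]]]]]

7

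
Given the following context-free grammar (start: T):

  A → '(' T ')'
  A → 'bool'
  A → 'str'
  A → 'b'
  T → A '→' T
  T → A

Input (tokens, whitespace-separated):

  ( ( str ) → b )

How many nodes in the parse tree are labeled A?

[T [A ( [T [A ( [T [A str]] )] → [T [A b]]] )]]

4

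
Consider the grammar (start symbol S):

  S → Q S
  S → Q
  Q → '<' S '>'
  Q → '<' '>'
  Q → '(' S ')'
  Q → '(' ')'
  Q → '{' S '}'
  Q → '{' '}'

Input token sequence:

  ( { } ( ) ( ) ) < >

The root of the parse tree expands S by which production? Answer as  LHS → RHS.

S → Q S

[S [Q ( [S [Q { }] [S [Q ( )] [S [Q ( )]]]] )] [S [Q < >]]]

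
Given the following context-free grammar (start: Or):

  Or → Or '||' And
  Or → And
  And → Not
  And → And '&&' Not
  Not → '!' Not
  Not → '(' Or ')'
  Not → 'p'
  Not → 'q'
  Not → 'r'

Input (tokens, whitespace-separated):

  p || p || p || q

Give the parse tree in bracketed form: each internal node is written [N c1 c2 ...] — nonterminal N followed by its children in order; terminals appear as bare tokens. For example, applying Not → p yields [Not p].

Or
Or || And
Or || And || And
Or || And || And || And
And || And || And || And
Not || And || And || And
p || And || And || And
p || Not || And || And
p || p || And || And
p || p || Not || And
p || p || p || And
p || p || p || Not
p || p || p || q

[Or [Or [Or [Or [And [Not p]]] || [And [Not p]]] || [And [Not p]]] || [And [Not q]]]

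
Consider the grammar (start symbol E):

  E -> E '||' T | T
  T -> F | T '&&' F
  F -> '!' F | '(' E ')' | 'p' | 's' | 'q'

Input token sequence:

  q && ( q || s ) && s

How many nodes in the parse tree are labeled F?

5

[E [T [T [T [F q]] && [F ( [E [E [T [F q]]] || [T [F s]]] )]] && [F s]]]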